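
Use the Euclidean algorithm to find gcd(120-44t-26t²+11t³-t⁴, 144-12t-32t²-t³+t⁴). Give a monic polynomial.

By polynomial division,
  -t⁴+11t³-26t²-44t+120 = (-1)(t⁴-t³-32t²-12t+144) + (10t³-58t²-56t+264)
  t⁴-t³-32t²-12t+144 = ((1/10)t+12/25)(10t³-58t²-56t+264) + ((36/25)t²-(288/25)t+432/25)
  10t³-58t²-56t+264 = ((125/18)t+275/18)((36/25)t²-(288/25)t+432/25) + (0)
Last nonzero remainder: (36/25)t²-(288/25)t+432/25. Dividing through by 36/25 gives the monic gcd t²-8t+12.

12-8t+t²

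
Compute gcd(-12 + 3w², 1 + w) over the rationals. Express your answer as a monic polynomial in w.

1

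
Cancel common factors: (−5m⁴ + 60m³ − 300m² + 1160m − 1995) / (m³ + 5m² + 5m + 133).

(−5m² + 50m − 105)/(m + 7)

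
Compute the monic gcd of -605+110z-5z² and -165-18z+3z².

Euclidean algorithm in ℚ[z]:
  -5z²+110z-605 = (-5/3)(3z²-18z-165) + (80z-880)
  3z²-18z-165 = ((3/80)z+3/16)(80z-880) + (0)
Last nonzero remainder: 80z-880. Dividing through by 80 gives the monic gcd z-11.

-11+z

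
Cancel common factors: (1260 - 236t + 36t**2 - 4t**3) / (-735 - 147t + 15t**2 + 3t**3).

Apply the Euclidean algorithm:
  -4t**3 + 36t**2 - 236t + 1260 = (-4/3)(3t**3 + 15t**2 - 147t - 735) + (56t**2 - 432t + 280)
  3t**3 + 15t**2 - 147t - 735 = ((3/56)t + 267/392)(56t**2 - 432t + 280) + ((6480/49)t - 6480/7)
  56t**2 - 432t + 280 = ((343/810)t - 49/162)((6480/49)t - 6480/7) + (0)
Last nonzero remainder: (6480/49)t - 6480/7. Dividing through by 6480/49 gives the monic gcd t - 7.
Cancel t - 7 from numerator and denominator to get the reduced form.

(-180 + 8t - 4t**2)/(105 + 36t + 3t**2)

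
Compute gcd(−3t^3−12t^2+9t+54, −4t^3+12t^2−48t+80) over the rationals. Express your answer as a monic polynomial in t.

t−2

By polynomial division,
  −3t^3−12t^2+9t+54 = (3/4)(−4t^3+12t^2−48t+80) + (−21t^2+45t−6)
  −4t^3+12t^2−48t+80 = ((4/21)t−8/49)(−21t^2+45t−6) + (−(1936/49)t+3872/49)
  −21t^2+45t−6 = ((1029/1936)t−147/1936)(−(1936/49)t+3872/49) + (0)
Last nonzero remainder: −(1936/49)t+3872/49. Dividing through by −1936/49 gives the monic gcd t−2.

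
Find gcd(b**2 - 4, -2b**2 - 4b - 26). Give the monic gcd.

1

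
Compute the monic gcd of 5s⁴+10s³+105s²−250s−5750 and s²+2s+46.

s²+2s+46

Euclidean algorithm in ℚ[s]:
  5s⁴+10s³+105s²−250s−5750 = (5s²−125)(s²+2s+46) + (0)
The last nonzero remainder s²+2s+46 is already monic.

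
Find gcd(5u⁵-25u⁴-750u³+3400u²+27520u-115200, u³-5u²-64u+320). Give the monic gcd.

u²-64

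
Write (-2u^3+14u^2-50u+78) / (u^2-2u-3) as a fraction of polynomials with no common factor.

(-2u^2+8u-26)/(u+1)

Apply the Euclidean algorithm:
  -2u^3+14u^2-50u+78 = (-2u+10)(u^2-2u-3) + (-36u+108)
  u^2-2u-3 = (-(1/36)u-1/36)(-36u+108) + (0)
Last nonzero remainder: -36u+108. Dividing through by -36 gives the monic gcd u-3.
Cancel u-3 from numerator and denominator to get the reduced form.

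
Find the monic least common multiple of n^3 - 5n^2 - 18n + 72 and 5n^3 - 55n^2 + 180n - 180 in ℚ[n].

n^4 - 7n^3 - 8n^2 + 108n - 144

Repeated division with remainder:
  n^3 - 5n^2 - 18n + 72 = (1/5)(5n^3 - 55n^2 + 180n - 180) + (6n^2 - 54n + 108)
  5n^3 - 55n^2 + 180n - 180 = ((5/6)n - 5/3)(6n^2 - 54n + 108) + (0)
Last nonzero remainder: 6n^2 - 54n + 108. Dividing through by 6 gives the monic gcd n^2 - 9n + 18.
Then lcm(f, g) = f·g / gcd(f, g); expanding and making the result monic gives the answer.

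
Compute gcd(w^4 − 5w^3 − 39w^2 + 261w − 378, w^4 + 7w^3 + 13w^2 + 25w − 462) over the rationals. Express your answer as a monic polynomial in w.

w^2 + 4w − 21

Apply the Euclidean algorithm:
  w^4 − 5w^3 − 39w^2 + 261w − 378 = (w^4 + 7w^3 + 13w^2 + 25w − 462) + (−12w^3 − 52w^2 + 236w + 84)
  w^4 + 7w^3 + 13w^2 + 25w − 462 = (−(1/12)w − 2/9)(−12w^3 − 52w^2 + 236w + 84) + ((190/9)w^2 + (760/9)w − 1330/3)
  −12w^3 − 52w^2 + 236w + 84 = (−(54/95)w − 18/95)((190/9)w^2 + (760/9)w − 1330/3) + (0)
Last nonzero remainder: (190/9)w^2 + (760/9)w − 1330/3. Dividing through by 190/9 gives the monic gcd w^2 + 4w − 21.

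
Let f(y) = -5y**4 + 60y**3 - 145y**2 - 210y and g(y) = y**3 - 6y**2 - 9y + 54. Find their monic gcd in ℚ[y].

Apply the Euclidean algorithm:
  -5y**4 + 60y**3 - 145y**2 - 210y = (-5y + 30)(y**3 - 6y**2 - 9y + 54) + (-10y**2 + 330y - 1620)
  y**3 - 6y**2 - 9y + 54 = (-(1/10)y - 27/10)(-10y**2 + 330y - 1620) + (720y - 4320)
  -10y**2 + 330y - 1620 = (-(1/72)y + 3/8)(720y - 4320) + (0)
Last nonzero remainder: 720y - 4320. Dividing through by 720 gives the monic gcd y - 6.

y - 6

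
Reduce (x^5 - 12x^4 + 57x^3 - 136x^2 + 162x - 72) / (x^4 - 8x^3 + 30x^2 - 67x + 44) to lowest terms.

(x^3 - 7x^2 + 18x - 18)/(x^2 - 3x + 11)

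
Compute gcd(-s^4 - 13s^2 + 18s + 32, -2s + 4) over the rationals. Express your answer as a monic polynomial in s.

s - 2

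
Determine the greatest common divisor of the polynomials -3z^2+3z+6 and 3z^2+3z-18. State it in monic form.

Apply the Euclidean algorithm:
  -3z^2+3z+6 = (-1)(3z^2+3z-18) + (6z-12)
  3z^2+3z-18 = ((1/2)z+3/2)(6z-12) + (0)
Last nonzero remainder: 6z-12. Dividing through by 6 gives the monic gcd z-2.

z-2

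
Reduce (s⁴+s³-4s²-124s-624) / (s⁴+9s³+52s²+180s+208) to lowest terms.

(s-6)/(s+2)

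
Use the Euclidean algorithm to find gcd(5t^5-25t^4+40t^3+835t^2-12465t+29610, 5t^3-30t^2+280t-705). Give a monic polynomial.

Euclidean algorithm in ℚ[t]:
  5t^5-25t^4+40t^3+835t^2-12465t+29610 = (t^2+t-42)(5t^3-30t^2+280t-705) + (0)
Last nonzero remainder: 5t^3-30t^2+280t-705. Dividing through by 5 gives the monic gcd t^3-6t^2+56t-141.

t^3-6t^2+56t-141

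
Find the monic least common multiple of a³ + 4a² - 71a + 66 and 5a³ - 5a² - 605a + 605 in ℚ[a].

a⁴ - 7a³ - 115a² + 847a - 726

Euclidean algorithm in ℚ[a]:
  a³ + 4a² - 71a + 66 = (1/5)(5a³ - 5a² - 605a + 605) + (5a² + 50a - 55)
  5a³ - 5a² - 605a + 605 = (a - 11)(5a² + 50a - 55) + (0)
Last nonzero remainder: 5a² + 50a - 55. Dividing through by 5 gives the monic gcd a² + 10a - 11.
Then lcm(f, g) = f·g / gcd(f, g); expanding and making the result monic gives the answer.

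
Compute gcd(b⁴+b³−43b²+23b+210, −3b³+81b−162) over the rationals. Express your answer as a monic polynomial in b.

Apply the Euclidean algorithm:
  b⁴+b³−43b²+23b+210 = (−(1/3)b−1/3)(−3b³+81b−162) + (−16b²−4b+156)
  −3b³+81b−162 = ((3/16)b−3/64)(−16b²−4b+156) + ((825/16)b−2475/16)
  −16b²−4b+156 = (−(256/825)b−832/825)((825/16)b−2475/16) + (0)
Last nonzero remainder: (825/16)b−2475/16. Dividing through by 825/16 gives the monic gcd b−3.

b−3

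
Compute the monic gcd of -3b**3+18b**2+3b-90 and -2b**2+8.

b+2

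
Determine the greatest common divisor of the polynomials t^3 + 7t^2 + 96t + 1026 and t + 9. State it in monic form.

t + 9

By polynomial division,
  t^3 + 7t^2 + 96t + 1026 = (t^2 - 2t + 114)(t + 9) + (0)
The last nonzero remainder t + 9 is already monic.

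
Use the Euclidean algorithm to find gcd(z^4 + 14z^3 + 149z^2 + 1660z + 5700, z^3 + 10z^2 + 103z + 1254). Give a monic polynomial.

Apply the Euclidean algorithm:
  z^4 + 14z^3 + 149z^2 + 1660z + 5700 = (z + 4)(z^3 + 10z^2 + 103z + 1254) + (6z^2 − 6z + 684)
  z^3 + 10z^2 + 103z + 1254 = ((1/6)z + 11/6)(6z^2 − 6z + 684) + (0)
Last nonzero remainder: 6z^2 − 6z + 684. Dividing through by 6 gives the monic gcd z^2 − z + 114.

z^2 − z + 114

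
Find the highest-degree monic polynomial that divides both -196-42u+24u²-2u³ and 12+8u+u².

2+u

By polynomial division,
  -2u³+24u²-42u-196 = (-2u+40)(u²+8u+12) + (-338u-676)
  u²+8u+12 = (-(1/338)u-3/169)(-338u-676) + (0)
Last nonzero remainder: -338u-676. Dividing through by -338 gives the monic gcd u+2.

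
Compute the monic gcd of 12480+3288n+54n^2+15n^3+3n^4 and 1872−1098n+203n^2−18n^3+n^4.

104−9n+n^2

By polynomial division,
  3n^4+15n^3+54n^2+3288n+12480 = (3)(n^4−18n^3+203n^2−1098n+1872) + (69n^3−555n^2+6582n+6864)
  n^4−18n^3+203n^2−1098n+1872 = ((1/69)n−229/1587)(69n^3−555n^2+6582n+6864) + ((14560/529)n^2−(131040/529)n+1514240/529)
  69n^3−555n^2+6582n+6864 = ((36501/14560)n+17457/7280)((14560/529)n^2−(131040/529)n+1514240/529) + (0)
Last nonzero remainder: (14560/529)n^2−(131040/529)n+1514240/529. Dividing through by 14560/529 gives the monic gcd n^2−9n+104.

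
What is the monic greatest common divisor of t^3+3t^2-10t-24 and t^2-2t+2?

1

Apply the Euclidean algorithm:
  t^3+3t^2-10t-24 = (t+5)(t^2-2t+2) + (-2t-34)
  t^2-2t+2 = (-(1/2)t+19/2)(-2t-34) + (325)
  -2t-34 = (-(2/325)t-34/325)(325) + (0)
The last nonzero remainder is the constant 325, so the polynomials are coprime and gcd = 1.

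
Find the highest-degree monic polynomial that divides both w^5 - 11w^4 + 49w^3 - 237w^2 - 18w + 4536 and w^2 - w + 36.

w^2 - w + 36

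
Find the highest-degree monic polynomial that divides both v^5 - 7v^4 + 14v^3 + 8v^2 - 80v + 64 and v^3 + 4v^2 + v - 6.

v^2 + v - 2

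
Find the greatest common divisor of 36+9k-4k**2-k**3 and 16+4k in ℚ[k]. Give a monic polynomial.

4+k

By polynomial division,
  -k**3-4k**2+9k+36 = (-(1/4)k**2+9/4)(4k+16) + (0)
Last nonzero remainder: 4k+16. Dividing through by 4 gives the monic gcd k+4.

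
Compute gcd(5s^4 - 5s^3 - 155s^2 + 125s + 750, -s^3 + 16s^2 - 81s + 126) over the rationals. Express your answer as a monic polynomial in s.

s - 3

Repeated division with remainder:
  5s^4 - 5s^3 - 155s^2 + 125s + 750 = (-5s - 75)(-s^3 + 16s^2 - 81s + 126) + (640s^2 - 5320s + 10200)
  -s^3 + 16s^2 - 81s + 126 = (-(1/640)s + 123/10240)(640s^2 - 5320s + 10200) + (-(297/256)s + 891/256)
  640s^2 - 5320s + 10200 = (-(163840/297)s + 870400/297)(-(297/256)s + 891/256) + (0)
Last nonzero remainder: -(297/256)s + 891/256. Dividing through by -297/256 gives the monic gcd s - 3.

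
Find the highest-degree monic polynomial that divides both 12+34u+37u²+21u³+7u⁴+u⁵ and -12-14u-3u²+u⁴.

4+6u+3u²+u³

Euclidean algorithm in ℚ[u]:
  u⁵+7u⁴+21u³+37u²+34u+12 = (u+7)(u⁴-3u²-14u-12) + (24u³+72u²+144u+96)
  u⁴-3u²-14u-12 = ((1/24)u-1/8)(24u³+72u²+144u+96) + (0)
Last nonzero remainder: 24u³+72u²+144u+96. Dividing through by 24 gives the monic gcd u³+3u²+6u+4.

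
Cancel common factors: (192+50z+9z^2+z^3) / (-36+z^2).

(32+3z+z^2)/(-6+z)

Repeated division with remainder:
  z^3+9z^2+50z+192 = (z+9)(z^2-36) + (86z+516)
  z^2-36 = ((1/86)z-3/43)(86z+516) + (0)
Last nonzero remainder: 86z+516. Dividing through by 86 gives the monic gcd z+6.
Cancel z+6 from numerator and denominator to get the reduced form.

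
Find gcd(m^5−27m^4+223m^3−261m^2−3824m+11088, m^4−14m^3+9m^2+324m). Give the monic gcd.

m^2−5m−36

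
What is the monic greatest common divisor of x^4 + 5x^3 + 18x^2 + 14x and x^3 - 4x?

x

By polynomial division,
  x^4 + 5x^3 + 18x^2 + 14x = (x + 5)(x^3 - 4x) + (22x^2 + 34x)
  x^3 - 4x = ((1/22)x - 17/242)(22x^2 + 34x) + (-(195/121)x)
  22x^2 + 34x = (-(2662/195)x - 4114/195)(-(195/121)x) + (0)
Last nonzero remainder: -(195/121)x. Dividing through by -195/121 gives the monic gcd x.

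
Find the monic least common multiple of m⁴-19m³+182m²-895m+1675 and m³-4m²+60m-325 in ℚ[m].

Repeated division with remainder:
  m⁴-19m³+182m²-895m+1675 = (m-15)(m³-4m²+60m-325) + (62m²+330m-3200)
  m³-4m²+60m-325 = ((1/62)m-289/1922)(62m²+330m-3200) + ((154945/961)m-774725/961)
  62m²+330m-3200 = ((59582/154945)m+123008/30989)((154945/961)m-774725/961) + (0)
Last nonzero remainder: (154945/961)m-774725/961. Dividing through by 154945/961 gives the monic gcd m-5.
Then lcm(f, g) = f·g / gcd(f, g); expanding and making the result monic gives the answer.

m⁶-18m⁵+228m⁴-1948m³+12610m²-56500m+108875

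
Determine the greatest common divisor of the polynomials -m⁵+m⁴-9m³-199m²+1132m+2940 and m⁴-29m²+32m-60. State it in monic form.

Repeated division with remainder:
  -m⁵+m⁴-9m³-199m²+1132m+2940 = (-m+1)(m⁴-29m²+32m-60) + (-38m³-138m²+1040m+3000)
  m⁴-29m²+32m-60 = (-(1/38)m+69/722)(-38m³-138m²+1040m+3000) + ((4172/361)m²+(4172/361)m-125160/361)
  -38m³-138m²+1040m+3000 = (-(6859/2086)m-9025/1043)((4172/361)m²+(4172/361)m-125160/361) + (0)
Last nonzero remainder: (4172/361)m²+(4172/361)m-125160/361. Dividing through by 4172/361 gives the monic gcd m²+m-30.

m²+m-30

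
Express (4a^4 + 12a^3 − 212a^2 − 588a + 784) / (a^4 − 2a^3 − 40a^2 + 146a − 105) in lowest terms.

Repeated division with remainder:
  4a^4 + 12a^3 − 212a^2 − 588a + 784 = (4)(a^4 − 2a^3 − 40a^2 + 146a − 105) + (20a^3 − 52a^2 − 1172a + 1204)
  a^4 − 2a^3 − 40a^2 + 146a − 105 = ((1/20)a + 3/100)(20a^3 − 52a^2 − 1172a + 1204) + ((504/25)a^2 + (3024/25)a − 3528/25)
  20a^3 − 52a^2 − 1172a + 1204 = ((125/126)a − 1075/126)((504/25)a^2 + (3024/25)a − 3528/25) + (0)
Last nonzero remainder: (504/25)a^2 + (3024/25)a − 3528/25. Dividing through by 504/25 gives the monic gcd a^2 + 6a − 7.
Cancel a^2 + 6a − 7 from numerator and denominator to get the reduced form.

(4a^2 − 12a − 112)/(a^2 − 8a + 15)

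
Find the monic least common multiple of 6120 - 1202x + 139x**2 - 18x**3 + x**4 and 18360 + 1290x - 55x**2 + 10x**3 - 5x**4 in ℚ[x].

Repeated division with remainder:
  x**4 - 18x**3 + 139x**2 - 1202x + 6120 = (-1/5)(-5x**4 + 10x**3 - 55x**2 + 1290x + 18360) + (-16x**3 + 128x**2 - 944x + 9792)
  -5x**4 + 10x**3 - 55x**2 + 1290x + 18360 = ((5/16)x + 15/8)(-16x**3 + 128x**2 - 944x + 9792) + (0)
Last nonzero remainder: -16x**3 + 128x**2 - 944x + 9792. Dividing through by -16 gives the monic gcd x**3 - 8x**2 + 59x - 612.
Then lcm(f, g) = f·g / gcd(f, g); expanding and making the result monic gives the answer.

36720 - 1092x - 368x**2 + 31x**3 - 12x**4 + x**5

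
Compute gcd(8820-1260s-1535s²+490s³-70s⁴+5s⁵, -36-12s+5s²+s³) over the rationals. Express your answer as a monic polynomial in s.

-6-s+s²

By polynomial division,
  5s⁵-70s⁴+490s³-1535s²-1260s+8820 = (5s²-95s+1025)(s³+5s²-12s-36) + (-7620s²+7620s+45720)
  s³+5s²-12s-36 = (-(1/7620)s-1/1270)(-7620s²+7620s+45720) + (0)
Last nonzero remainder: -7620s²+7620s+45720. Dividing through by -7620 gives the monic gcd s²-s-6.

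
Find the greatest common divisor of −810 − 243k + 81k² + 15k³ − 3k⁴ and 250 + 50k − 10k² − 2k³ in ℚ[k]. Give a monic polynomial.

Repeated division with remainder:
  −3k⁴ + 15k³ + 81k² − 243k − 810 = ((3/2)k − 15)(−2k³ − 10k² + 50k + 250) + (−144k² + 132k + 2940)
  −2k³ − 10k² + 50k + 250 = ((1/72)k + 71/864)(−144k² + 132k + 2940) + (−(121/72)k + 605/72)
  −144k² + 132k + 2940 = ((10368/121)k + 42336/121)(−(121/72)k + 605/72) + (0)
Last nonzero remainder: −(121/72)k + 605/72. Dividing through by −121/72 gives the monic gcd k − 5.

−5 + k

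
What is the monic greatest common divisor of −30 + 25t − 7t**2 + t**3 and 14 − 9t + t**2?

Euclidean algorithm in ℚ[t]:
  t**3 − 7t**2 + 25t − 30 = (t + 2)(t**2 − 9t + 14) + (29t − 58)
  t**2 − 9t + 14 = ((1/29)t − 7/29)(29t − 58) + (0)
Last nonzero remainder: 29t − 58. Dividing through by 29 gives the monic gcd t − 2.

−2 + t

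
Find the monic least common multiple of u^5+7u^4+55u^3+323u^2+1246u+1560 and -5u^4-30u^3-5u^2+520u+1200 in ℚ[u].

By polynomial division,
  u^5+7u^4+55u^3+323u^2+1246u+1560 = (-(1/5)u-1/5)(-5u^4-30u^3-5u^2+520u+1200) + (48u^3+426u^2+1590u+1800)
  -5u^4-30u^3-5u^2+520u+1200 = (-(5/48)u+115/384)(48u^3+426u^2+1590u+1800) + ((2115/64)u^2+(14805/64)u+10575/16)
  48u^3+426u^2+1590u+1800 = ((1024/705)u+128/47)((2115/64)u^2+(14805/64)u+10575/16) + (0)
Last nonzero remainder: (2115/64)u^2+(14805/64)u+10575/16. Dividing through by 2115/64 gives the monic gcd u^2+7u+20.
Then lcm(f, g) = f·g / gcd(f, g); expanding and making the result monic gives the answer.

u^7+6u^6+36u^5+184u^4+263u^3-3562u^2-16512u-18720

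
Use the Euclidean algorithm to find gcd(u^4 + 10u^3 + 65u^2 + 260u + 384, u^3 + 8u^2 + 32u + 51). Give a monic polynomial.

u + 3

Repeated division with remainder:
  u^4 + 10u^3 + 65u^2 + 260u + 384 = (u + 2)(u^3 + 8u^2 + 32u + 51) + (17u^2 + 145u + 282)
  u^3 + 8u^2 + 32u + 51 = ((1/17)u − 9/289)(17u^2 + 145u + 282) + ((5759/289)u + 17277/289)
  17u^2 + 145u + 282 = ((4913/5759)u + 27166/5759)((5759/289)u + 17277/289) + (0)
Last nonzero remainder: (5759/289)u + 17277/289. Dividing through by 5759/289 gives the monic gcd u + 3.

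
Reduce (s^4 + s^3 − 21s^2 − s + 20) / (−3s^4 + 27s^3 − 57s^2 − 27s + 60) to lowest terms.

(−s − 5)/(3s − 15)

Repeated division with remainder:
  s^4 + s^3 − 21s^2 − s + 20 = (−1/3)(−3s^4 + 27s^3 − 57s^2 − 27s + 60) + (10s^3 − 40s^2 − 10s + 40)
  −3s^4 + 27s^3 − 57s^2 − 27s + 60 = (−(3/10)s + 3/2)(10s^3 − 40s^2 − 10s + 40) + (0)
Last nonzero remainder: 10s^3 − 40s^2 − 10s + 40. Dividing through by 10 gives the monic gcd s^3 − 4s^2 − s + 4.
Cancel s^3 − 4s^2 − s + 4 from numerator and denominator to get the reduced form.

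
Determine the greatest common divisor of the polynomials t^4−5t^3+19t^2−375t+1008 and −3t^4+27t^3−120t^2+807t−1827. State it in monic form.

t^2−10t+21

By polynomial division,
  t^4−5t^3+19t^2−375t+1008 = (−1/3)(−3t^4+27t^3−120t^2+807t−1827) + (4t^3−21t^2−106t+399)
  −3t^4+27t^3−120t^2+807t−1827 = (−(3/4)t+45/16)(4t^3−21t^2−106t+399) + (−(2247/16)t^2+(11235/8)t−47187/16)
  4t^3−21t^2−106t+399 = (−(64/2247)t−304/2247)(−(2247/16)t^2+(11235/8)t−47187/16) + (0)
Last nonzero remainder: −(2247/16)t^2+(11235/8)t−47187/16. Dividing through by −2247/16 gives the monic gcd t^2−10t+21.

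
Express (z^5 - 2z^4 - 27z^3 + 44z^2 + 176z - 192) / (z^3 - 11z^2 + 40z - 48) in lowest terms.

Euclidean algorithm in ℚ[z]:
  z^5 - 2z^4 - 27z^3 + 44z^2 + 176z - 192 = (z^2 + 9z + 32)(z^3 - 11z^2 + 40z - 48) + (84z^2 - 672z + 1344)
  z^3 - 11z^2 + 40z - 48 = ((1/84)z - 1/28)(84z^2 - 672z + 1344) + (0)
Last nonzero remainder: 84z^2 - 672z + 1344. Dividing through by 84 gives the monic gcd z^2 - 8z + 16.
Cancel z^2 - 8z + 16 from numerator and denominator to get the reduced form.

(z^3 + 6z^2 + 5z - 12)/(z - 3)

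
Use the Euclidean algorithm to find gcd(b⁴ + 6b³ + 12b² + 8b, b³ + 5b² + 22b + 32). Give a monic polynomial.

b + 2

Euclidean algorithm in ℚ[b]:
  b⁴ + 6b³ + 12b² + 8b = (b + 1)(b³ + 5b² + 22b + 32) + (−15b² − 46b − 32)
  b³ + 5b² + 22b + 32 = (−(1/15)b − 29/225)(−15b² − 46b − 32) + ((3136/225)b + 6272/225)
  −15b² − 46b − 32 = (−(3375/3136)b − 225/196)((3136/225)b + 6272/225) + (0)
Last nonzero remainder: (3136/225)b + 6272/225. Dividing through by 3136/225 gives the monic gcd b + 2.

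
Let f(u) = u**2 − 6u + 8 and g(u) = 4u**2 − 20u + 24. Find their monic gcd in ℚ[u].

u − 2

Apply the Euclidean algorithm:
  u**2 − 6u + 8 = (1/4)(4u**2 − 20u + 24) + (−u + 2)
  4u**2 − 20u + 24 = (−4u + 12)(−u + 2) + (0)
Last nonzero remainder: −u + 2. Dividing through by −1 gives the monic gcd u − 2.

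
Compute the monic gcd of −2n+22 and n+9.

1

Euclidean algorithm in ℚ[n]:
  −2n+22 = (−2)(n+9) + (40)
  n+9 = ((1/40)n+9/40)(40) + (0)
The last nonzero remainder is the constant 40, so the polynomials are coprime and gcd = 1.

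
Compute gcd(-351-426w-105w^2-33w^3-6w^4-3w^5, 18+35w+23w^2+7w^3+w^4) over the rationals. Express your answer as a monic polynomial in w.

9+13w+5w^2+w^3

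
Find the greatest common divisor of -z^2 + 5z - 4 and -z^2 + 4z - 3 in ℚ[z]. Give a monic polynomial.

z - 1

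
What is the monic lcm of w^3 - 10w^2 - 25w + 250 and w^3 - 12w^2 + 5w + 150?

Repeated division with remainder:
  w^3 - 10w^2 - 25w + 250 = (w^3 - 12w^2 + 5w + 150) + (2w^2 - 30w + 100)
  w^3 - 12w^2 + 5w + 150 = ((1/2)w + 3/2)(2w^2 - 30w + 100) + (0)
Last nonzero remainder: 2w^2 - 30w + 100. Dividing through by 2 gives the monic gcd w^2 - 15w + 50.
Then lcm(f, g) = f·g / gcd(f, g); expanding and making the result monic gives the answer.

w^4 - 7w^3 - 55w^2 + 175w + 750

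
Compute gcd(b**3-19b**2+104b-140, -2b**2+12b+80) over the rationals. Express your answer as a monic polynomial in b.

b-10

Repeated division with remainder:
  b**3-19b**2+104b-140 = (-(1/2)b+13/2)(-2b**2+12b+80) + (66b-660)
  -2b**2+12b+80 = (-(1/33)b-4/33)(66b-660) + (0)
Last nonzero remainder: 66b-660. Dividing through by 66 gives the monic gcd b-10.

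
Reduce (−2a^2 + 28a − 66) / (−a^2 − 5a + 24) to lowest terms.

(2a − 22)/(a + 8)

Repeated division with remainder:
  −2a^2 + 28a − 66 = (2)(−a^2 − 5a + 24) + (38a − 114)
  −a^2 − 5a + 24 = (−(1/38)a − 4/19)(38a − 114) + (0)
Last nonzero remainder: 38a − 114. Dividing through by 38 gives the monic gcd a − 3.
Cancel a − 3 from numerator and denominator to get the reduced form.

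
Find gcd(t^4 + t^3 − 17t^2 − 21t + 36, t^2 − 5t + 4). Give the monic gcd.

t^2 − 5t + 4

Apply the Euclidean algorithm:
  t^4 + t^3 − 17t^2 − 21t + 36 = (t^2 + 6t + 9)(t^2 − 5t + 4) + (0)
The last nonzero remainder t^2 − 5t + 4 is already monic.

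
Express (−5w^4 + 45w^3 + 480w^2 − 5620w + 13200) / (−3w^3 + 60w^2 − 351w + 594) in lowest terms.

By polynomial division,
  −5w^4 + 45w^3 + 480w^2 − 5620w + 13200 = ((5/3)w + 55/3)(−3w^3 + 60w^2 − 351w + 594) + (−35w^2 − 175w + 2310)
  −3w^3 + 60w^2 − 351w + 594 = ((3/35)w − 15/7)(−35w^2 − 175w + 2310) + (−924w + 5544)
  −35w^2 − 175w + 2310 = ((5/132)w + 5/12)(−924w + 5544) + (0)
Last nonzero remainder: −924w + 5544. Dividing through by −924 gives the monic gcd w − 6.
Cancel w − 6 from numerator and denominator to get the reduced form.

(5w^3 − 15w^2 − 570w + 2200)/(3w^2 − 42w + 99)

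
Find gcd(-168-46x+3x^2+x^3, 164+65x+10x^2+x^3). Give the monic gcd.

4+x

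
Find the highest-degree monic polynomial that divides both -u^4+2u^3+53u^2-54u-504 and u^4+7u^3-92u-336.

u^2+2u-24

Euclidean algorithm in ℚ[u]:
  -u^4+2u^3+53u^2-54u-504 = (-1)(u^4+7u^3-92u-336) + (9u^3+53u^2-146u-840)
  u^4+7u^3-92u-336 = ((1/9)u+10/81)(9u^3+53u^2-146u-840) + ((784/81)u^2+(1568/81)u-6272/27)
  9u^3+53u^2-146u-840 = ((729/784)u+405/112)((784/81)u^2+(1568/81)u-6272/27) + (0)
Last nonzero remainder: (784/81)u^2+(1568/81)u-6272/27. Dividing through by 784/81 gives the monic gcd u^2+2u-24.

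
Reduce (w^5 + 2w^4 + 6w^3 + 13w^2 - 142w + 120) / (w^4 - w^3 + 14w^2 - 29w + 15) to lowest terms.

(w^2 + 2w - 8)/(w - 1)

Apply the Euclidean algorithm:
  w^5 + 2w^4 + 6w^3 + 13w^2 - 142w + 120 = (w + 3)(w^4 - w^3 + 14w^2 - 29w + 15) + (-5w^3 - 70w + 75)
  w^4 - w^3 + 14w^2 - 29w + 15 = (-(1/5)w + 1/5)(-5w^3 - 70w + 75) + (0)
Last nonzero remainder: -5w^3 - 70w + 75. Dividing through by -5 gives the monic gcd w^3 + 14w - 15.
Cancel w^3 + 14w - 15 from numerator and denominator to get the reduced form.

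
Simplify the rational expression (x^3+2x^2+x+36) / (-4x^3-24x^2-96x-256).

(-x^2+2x-9)/(4x^2+8x+64)

Repeated division with remainder:
  x^3+2x^2+x+36 = (-1/4)(-4x^3-24x^2-96x-256) + (-4x^2-23x-28)
  -4x^3-24x^2-96x-256 = (x+1/4)(-4x^2-23x-28) + (-(249/4)x-249)
  -4x^2-23x-28 = ((16/249)x+28/249)(-(249/4)x-249) + (0)
Last nonzero remainder: -(249/4)x-249. Dividing through by -249/4 gives the monic gcd x+4.
Cancel x+4 from numerator and denominator to get the reduced form.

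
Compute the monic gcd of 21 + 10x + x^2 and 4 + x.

1

Apply the Euclidean algorithm:
  x^2 + 10x + 21 = (x + 6)(x + 4) + (-3)
  x + 4 = (-(1/3)x - 4/3)(-3) + (0)
The last nonzero remainder is the constant -3, so the polynomials are coprime and gcd = 1.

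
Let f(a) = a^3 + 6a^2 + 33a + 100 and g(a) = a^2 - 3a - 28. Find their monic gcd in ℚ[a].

a + 4

Apply the Euclidean algorithm:
  a^3 + 6a^2 + 33a + 100 = (a + 9)(a^2 - 3a - 28) + (88a + 352)
  a^2 - 3a - 28 = ((1/88)a - 7/88)(88a + 352) + (0)
Last nonzero remainder: 88a + 352. Dividing through by 88 gives the monic gcd a + 4.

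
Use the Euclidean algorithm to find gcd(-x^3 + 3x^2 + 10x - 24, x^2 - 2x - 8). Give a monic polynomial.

x - 4

By polynomial division,
  -x^3 + 3x^2 + 10x - 24 = (-x + 1)(x^2 - 2x - 8) + (4x - 16)
  x^2 - 2x - 8 = ((1/4)x + 1/2)(4x - 16) + (0)
Last nonzero remainder: 4x - 16. Dividing through by 4 gives the monic gcd x - 4.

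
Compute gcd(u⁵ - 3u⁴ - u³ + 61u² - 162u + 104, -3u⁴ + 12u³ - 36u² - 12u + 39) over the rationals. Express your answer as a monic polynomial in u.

Apply the Euclidean algorithm:
  u⁵ - 3u⁴ - u³ + 61u² - 162u + 104 = (-(1/3)u - 1/3)(-3u⁴ + 12u³ - 36u² - 12u + 39) + (-9u³ + 45u² - 153u + 117)
  -3u⁴ + 12u³ - 36u² - 12u + 39 = ((1/3)u + 1/3)(-9u³ + 45u² - 153u + 117) + (0)
Last nonzero remainder: -9u³ + 45u² - 153u + 117. Dividing through by -9 gives the monic gcd u³ - 5u² + 17u - 13.

u³ - 5u² + 17u - 13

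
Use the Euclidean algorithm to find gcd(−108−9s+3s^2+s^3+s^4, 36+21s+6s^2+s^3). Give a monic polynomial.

3+s

By polynomial division,
  s^4+s^3+3s^2−9s−108 = (s−5)(s^3+6s^2+21s+36) + (12s^2+60s+72)
  s^3+6s^2+21s+36 = ((1/12)s+1/12)(12s^2+60s+72) + (10s+30)
  12s^2+60s+72 = ((6/5)s+12/5)(10s+30) + (0)
Last nonzero remainder: 10s+30. Dividing through by 10 gives the monic gcd s+3.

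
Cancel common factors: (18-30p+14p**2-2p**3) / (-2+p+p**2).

By polynomial division,
  -2p**3+14p**2-30p+18 = (-2p+16)(p**2+p-2) + (-50p+50)
  p**2+p-2 = (-(1/50)p-1/25)(-50p+50) + (0)
Last nonzero remainder: -50p+50. Dividing through by -50 gives the monic gcd p-1.
Cancel p-1 from numerator and denominator to get the reduced form.

(-18+12p-2p**2)/(2+p)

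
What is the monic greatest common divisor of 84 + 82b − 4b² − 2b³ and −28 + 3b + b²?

7 + b

Apply the Euclidean algorithm:
  −2b³ − 4b² + 82b + 84 = (−2b + 2)(b² + 3b − 28) + (20b + 140)
  b² + 3b − 28 = ((1/20)b − 1/5)(20b + 140) + (0)
Last nonzero remainder: 20b + 140. Dividing through by 20 gives the monic gcd b + 7.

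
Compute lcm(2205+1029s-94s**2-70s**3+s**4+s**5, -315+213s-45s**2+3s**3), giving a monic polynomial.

Repeated division with remainder:
  s**5+s**4-70s**3-94s**2+1029s+2205 = ((1/3)s**2+(16/3)s+33)(3s**3-45s**2+213s-315) + (360s**2-4320s+12600)
  3s**3-45s**2+213s-315 = ((1/120)s-1/40)(360s**2-4320s+12600) + (0)
Last nonzero remainder: 360s**2-4320s+12600. Dividing through by 360 gives the monic gcd s**2-12s+35.
Then lcm(f, g) = f·g / gcd(f, g); expanding and making the result monic gives the answer.

-6615-882s+1311s**2+116s**3-73s**4-2s**5+s**6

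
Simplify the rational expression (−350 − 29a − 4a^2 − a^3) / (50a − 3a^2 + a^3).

(−7 − a)/(a)

Repeated division with remainder:
  −a^3 − 4a^2 − 29a − 350 = (−1)(a^3 − 3a^2 + 50a) + (−7a^2 + 21a − 350)
  a^3 − 3a^2 + 50a = (−(1/7)a)(−7a^2 + 21a − 350) + (0)
Last nonzero remainder: −7a^2 + 21a − 350. Dividing through by −7 gives the monic gcd a^2 − 3a + 50.
Cancel a^2 − 3a + 50 from numerator and denominator to get the reduced form.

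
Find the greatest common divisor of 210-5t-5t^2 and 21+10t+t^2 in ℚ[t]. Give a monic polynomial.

7+t

Euclidean algorithm in ℚ[t]:
  -5t^2-5t+210 = (-5)(t^2+10t+21) + (45t+315)
  t^2+10t+21 = ((1/45)t+1/15)(45t+315) + (0)
Last nonzero remainder: 45t+315. Dividing through by 45 gives the monic gcd t+7.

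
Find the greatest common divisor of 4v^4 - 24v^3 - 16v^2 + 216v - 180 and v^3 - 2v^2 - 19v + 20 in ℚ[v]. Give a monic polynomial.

v^2 - 6v + 5

Repeated division with remainder:
  4v^4 - 24v^3 - 16v^2 + 216v - 180 = (4v - 16)(v^3 - 2v^2 - 19v + 20) + (28v^2 - 168v + 140)
  v^3 - 2v^2 - 19v + 20 = ((1/28)v + 1/7)(28v^2 - 168v + 140) + (0)
Last nonzero remainder: 28v^2 - 168v + 140. Dividing through by 28 gives the monic gcd v^2 - 6v + 5.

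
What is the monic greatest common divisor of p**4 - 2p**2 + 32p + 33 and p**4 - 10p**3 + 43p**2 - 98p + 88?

p**2 - 4p + 11

Apply the Euclidean algorithm:
  p**4 - 2p**2 + 32p + 33 = (p**4 - 10p**3 + 43p**2 - 98p + 88) + (10p**3 - 45p**2 + 130p - 55)
  p**4 - 10p**3 + 43p**2 - 98p + 88 = ((1/10)p - 11/20)(10p**3 - 45p**2 + 130p - 55) + ((21/4)p**2 - 21p + 231/4)
  10p**3 - 45p**2 + 130p - 55 = ((40/21)p - 20/21)((21/4)p**2 - 21p + 231/4) + (0)
Last nonzero remainder: (21/4)p**2 - 21p + 231/4. Dividing through by 21/4 gives the monic gcd p**2 - 4p + 11.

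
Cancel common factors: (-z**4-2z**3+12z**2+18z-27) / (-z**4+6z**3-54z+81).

(z**2+2z-3)/(z**2-6z+9)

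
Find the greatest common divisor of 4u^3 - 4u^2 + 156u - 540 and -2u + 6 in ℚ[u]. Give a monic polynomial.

u - 3

By polynomial division,
  4u^3 - 4u^2 + 156u - 540 = (-2u^2 - 4u - 90)(-2u + 6) + (0)
Last nonzero remainder: -2u + 6. Dividing through by -2 gives the monic gcd u - 3.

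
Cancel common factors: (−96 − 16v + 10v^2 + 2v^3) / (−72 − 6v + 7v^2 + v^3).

(8 + 2v)/(6 + v)

Euclidean algorithm in ℚ[v]:
  2v^3 + 10v^2 − 16v − 96 = (2)(v^3 + 7v^2 − 6v − 72) + (−4v^2 − 4v + 48)
  v^3 + 7v^2 − 6v − 72 = (−(1/4)v − 3/2)(−4v^2 − 4v + 48) + (0)
Last nonzero remainder: −4v^2 − 4v + 48. Dividing through by −4 gives the monic gcd v^2 + v − 12.
Cancel v^2 + v − 12 from numerator and denominator to get the reduced form.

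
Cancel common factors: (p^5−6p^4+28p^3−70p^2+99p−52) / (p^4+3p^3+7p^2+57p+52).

Euclidean algorithm in ℚ[p]:
  p^5−6p^4+28p^3−70p^2+99p−52 = (p−9)(p^4+3p^3+7p^2+57p+52) + (48p^3−64p^2+560p+416)
  p^4+3p^3+7p^2+57p+52 = ((1/48)p+13/144)(48p^3−64p^2+560p+416) + ((10/9)p^2−(20/9)p+130/9)
  48p^3−64p^2+560p+416 = ((216/5)p+144/5)((10/9)p^2−(20/9)p+130/9) + (0)
Last nonzero remainder: (10/9)p^2−(20/9)p+130/9. Dividing through by 10/9 gives the monic gcd p^2−2p+13.
Cancel p^2−2p+13 from numerator and denominator to get the reduced form.

(p^3−4p^2+7p−4)/(p^2+5p+4)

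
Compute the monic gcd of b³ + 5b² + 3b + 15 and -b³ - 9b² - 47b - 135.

b + 5

Apply the Euclidean algorithm:
  b³ + 5b² + 3b + 15 = (-1)(-b³ - 9b² - 47b - 135) + (-4b² - 44b - 120)
  -b³ - 9b² - 47b - 135 = ((1/4)b - 1/2)(-4b² - 44b - 120) + (-39b - 195)
  -4b² - 44b - 120 = ((4/39)b + 8/13)(-39b - 195) + (0)
Last nonzero remainder: -39b - 195. Dividing through by -39 gives the monic gcd b + 5.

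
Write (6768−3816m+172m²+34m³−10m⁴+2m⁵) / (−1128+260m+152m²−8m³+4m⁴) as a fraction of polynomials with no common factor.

(−36+m²)/(6+2m)

By polynomial division,
  2m⁵−10m⁴+34m³+172m²−3816m+6768 = ((1/2)m−3/2)(4m⁴−8m³+152m²+260m−1128) + (−54m³+270m²−2862m+5076)
  4m⁴−8m³+152m²+260m−1128 = (−(2/27)m−2/9)(−54m³+270m²−2862m+5076) + (0)
Last nonzero remainder: −54m³+270m²−2862m+5076. Dividing through by −54 gives the monic gcd m³−5m²+53m−94.
Cancel m³−5m²+53m−94 from numerator and denominator to get the reduced form.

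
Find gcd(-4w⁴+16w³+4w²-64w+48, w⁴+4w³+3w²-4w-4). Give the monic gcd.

w²+w-2

Repeated division with remainder:
  -4w⁴+16w³+4w²-64w+48 = (-4)(w⁴+4w³+3w²-4w-4) + (32w³+16w²-80w+32)
  w⁴+4w³+3w²-4w-4 = ((1/32)w+7/64)(32w³+16w²-80w+32) + ((15/4)w²+(15/4)w-15/2)
  32w³+16w²-80w+32 = ((128/15)w-64/15)((15/4)w²+(15/4)w-15/2) + (0)
Last nonzero remainder: (15/4)w²+(15/4)w-15/2. Dividing through by 15/4 gives the monic gcd w²+w-2.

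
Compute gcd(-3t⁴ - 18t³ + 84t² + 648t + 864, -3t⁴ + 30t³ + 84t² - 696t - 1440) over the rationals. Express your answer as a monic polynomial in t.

t³ - 28t - 48

By polynomial division,
  -3t⁴ - 18t³ + 84t² + 648t + 864 = (-3t⁴ + 30t³ + 84t² - 696t - 1440) + (-48t³ + 1344t + 2304)
  -3t⁴ + 30t³ + 84t² - 696t - 1440 = ((1/16)t - 5/8)(-48t³ + 1344t + 2304) + (0)
Last nonzero remainder: -48t³ + 1344t + 2304. Dividing through by -48 gives the monic gcd t³ - 28t - 48.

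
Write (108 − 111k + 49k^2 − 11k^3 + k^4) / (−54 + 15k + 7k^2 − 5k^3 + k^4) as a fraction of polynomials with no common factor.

Euclidean algorithm in ℚ[k]:
  k^4 − 11k^3 + 49k^2 − 111k + 108 = (k^4 − 5k^3 + 7k^2 + 15k − 54) + (−6k^3 + 42k^2 − 126k + 162)
  k^4 − 5k^3 + 7k^2 + 15k − 54 = (−(1/6)k − 1/3)(−6k^3 + 42k^2 − 126k + 162) + (0)
Last nonzero remainder: −6k^3 + 42k^2 − 126k + 162. Dividing through by −6 gives the monic gcd k^3 − 7k^2 + 21k − 27.
Cancel k^3 − 7k^2 + 21k − 27 from numerator and denominator to get the reduced form.

(−4 + k)/(2 + k)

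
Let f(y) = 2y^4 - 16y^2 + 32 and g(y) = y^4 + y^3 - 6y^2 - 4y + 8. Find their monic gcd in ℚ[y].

Apply the Euclidean algorithm:
  2y^4 - 16y^2 + 32 = (2)(y^4 + y^3 - 6y^2 - 4y + 8) + (-2y^3 - 4y^2 + 8y + 16)
  y^4 + y^3 - 6y^2 - 4y + 8 = (-(1/2)y + 1/2)(-2y^3 - 4y^2 + 8y + 16) + (0)
Last nonzero remainder: -2y^3 - 4y^2 + 8y + 16. Dividing through by -2 gives the monic gcd y^3 + 2y^2 - 4y - 8.

y^3 + 2y^2 - 4y - 8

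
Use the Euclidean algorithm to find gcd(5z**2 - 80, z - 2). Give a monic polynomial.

Apply the Euclidean algorithm:
  5z**2 - 80 = (5z + 10)(z - 2) + (-60)
  z - 2 = (-(1/60)z + 1/30)(-60) + (0)
The last nonzero remainder is the constant -60, so the polynomials are coprime and gcd = 1.

1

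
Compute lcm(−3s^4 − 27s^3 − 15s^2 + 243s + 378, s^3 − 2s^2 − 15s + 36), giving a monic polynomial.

s^6 + 10s^5 + 2s^4 − 184s^3 − 267s^2 + 846s + 1512

Apply the Euclidean algorithm:
  −3s^4 − 27s^3 − 15s^2 + 243s + 378 = (−3s − 33)(s^3 − 2s^2 − 15s + 36) + (−126s^2 − 144s + 1566)
  s^3 − 2s^2 − 15s + 36 = (−(1/126)s + 11/441)(−126s^2 − 144s + 1566) + ((50/49)s − 150/49)
  −126s^2 − 144s + 1566 = (−(3087/25)s − 12789/25)((50/49)s − 150/49) + (0)
Last nonzero remainder: (50/49)s − 150/49. Dividing through by 50/49 gives the monic gcd s − 3.
Then lcm(f, g) = f·g / gcd(f, g); expanding and making the result monic gives the answer.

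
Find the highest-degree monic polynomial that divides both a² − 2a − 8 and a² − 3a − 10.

Apply the Euclidean algorithm:
  a² − 2a − 8 = (a² − 3a − 10) + (a + 2)
  a² − 3a − 10 = (a − 5)(a + 2) + (0)
The last nonzero remainder a + 2 is already monic.

a + 2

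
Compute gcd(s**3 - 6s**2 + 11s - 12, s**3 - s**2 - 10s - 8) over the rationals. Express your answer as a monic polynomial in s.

Repeated division with remainder:
  s**3 - 6s**2 + 11s - 12 = (s**3 - s**2 - 10s - 8) + (-5s**2 + 21s - 4)
  s**3 - s**2 - 10s - 8 = (-(1/5)s - 16/25)(-5s**2 + 21s - 4) + ((66/25)s - 264/25)
  -5s**2 + 21s - 4 = (-(125/66)s + 25/66)((66/25)s - 264/25) + (0)
Last nonzero remainder: (66/25)s - 264/25. Dividing through by 66/25 gives the monic gcd s - 4.

s - 4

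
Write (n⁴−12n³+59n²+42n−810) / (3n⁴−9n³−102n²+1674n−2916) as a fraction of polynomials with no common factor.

(n²−2n−15)/(3n²+21n−54)

Euclidean algorithm in ℚ[n]:
  n⁴−12n³+59n²+42n−810 = (1/3)(3n⁴−9n³−102n²+1674n−2916) + (−9n³+93n²−516n+162)
  3n⁴−9n³−102n²+1674n−2916 = (−(1/3)n−22/9)(−9n³+93n²−516n+162) + (−(140/3)n²+(1400/3)n−2520)
  −9n³+93n²−516n+162 = ((27/140)n−9/140)(−(140/3)n²+(1400/3)n−2520) + (0)
Last nonzero remainder: −(140/3)n²+(1400/3)n−2520. Dividing through by −140/3 gives the monic gcd n²−10n+54.
Cancel n²−10n+54 from numerator and denominator to get the reduced form.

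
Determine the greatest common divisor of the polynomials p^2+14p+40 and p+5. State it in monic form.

1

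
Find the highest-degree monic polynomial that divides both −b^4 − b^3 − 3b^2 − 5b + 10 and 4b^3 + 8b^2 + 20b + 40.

Repeated division with remainder:
  −b^4 − b^3 − 3b^2 − 5b + 10 = (−(1/4)b + 1/4)(4b^3 + 8b^2 + 20b + 40) + (0)
Last nonzero remainder: 4b^3 + 8b^2 + 20b + 40. Dividing through by 4 gives the monic gcd b^3 + 2b^2 + 5b + 10.

b^3 + 2b^2 + 5b + 10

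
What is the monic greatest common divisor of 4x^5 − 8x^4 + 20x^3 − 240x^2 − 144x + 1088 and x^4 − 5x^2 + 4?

x^2 − 4

Apply the Euclidean algorithm:
  4x^5 − 8x^4 + 20x^3 − 240x^2 − 144x + 1088 = (4x − 8)(x^4 − 5x^2 + 4) + (40x^3 − 280x^2 − 160x + 1120)
  x^4 − 5x^2 + 4 = ((1/40)x + 7/40)(40x^3 − 280x^2 − 160x + 1120) + (48x^2 − 192)
  40x^3 − 280x^2 − 160x + 1120 = ((5/6)x − 35/6)(48x^2 − 192) + (0)
Last nonzero remainder: 48x^2 − 192. Dividing through by 48 gives the monic gcd x^2 − 4.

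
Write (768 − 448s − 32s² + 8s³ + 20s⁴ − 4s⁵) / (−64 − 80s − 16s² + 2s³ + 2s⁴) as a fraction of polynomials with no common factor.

Repeated division with remainder:
  −4s⁵ + 20s⁴ + 8s³ − 32s² − 448s + 768 = (−2s + 12)(2s⁴ + 2s³ − 16s² − 80s − 64) + (−48s³ + 384s + 1536)
  2s⁴ + 2s³ − 16s² − 80s − 64 = (−(1/24)s − 1/24)(−48s³ + 384s + 1536) + (0)
Last nonzero remainder: −48s³ + 384s + 1536. Dividing through by −48 gives the monic gcd s³ − 8s − 32.
Cancel s³ − 8s − 32 from numerator and denominator to get the reduced form.

(−12 + 10s − 2s²)/(1 + s)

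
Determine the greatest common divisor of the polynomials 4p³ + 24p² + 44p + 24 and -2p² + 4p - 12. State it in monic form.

1

Apply the Euclidean algorithm:
  4p³ + 24p² + 44p + 24 = (-2p - 16)(-2p² + 4p - 12) + (84p - 168)
  -2p² + 4p - 12 = (-(1/42)p)(84p - 168) + (-12)
  84p - 168 = (-7p + 14)(-12) + (0)
The last nonzero remainder is the constant -12, so the polynomials are coprime and gcd = 1.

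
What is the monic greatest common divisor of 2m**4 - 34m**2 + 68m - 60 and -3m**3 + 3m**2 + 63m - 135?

m**2 + 2m - 15

Repeated division with remainder:
  2m**4 - 34m**2 + 68m - 60 = (-(2/3)m - 2/3)(-3m**3 + 3m**2 + 63m - 135) + (10m**2 + 20m - 150)
  -3m**3 + 3m**2 + 63m - 135 = (-(3/10)m + 9/10)(10m**2 + 20m - 150) + (0)
Last nonzero remainder: 10m**2 + 20m - 150. Dividing through by 10 gives the monic gcd m**2 + 2m - 15.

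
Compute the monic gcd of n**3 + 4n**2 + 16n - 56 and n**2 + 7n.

1

Repeated division with remainder:
  n**3 + 4n**2 + 16n - 56 = (n - 3)(n**2 + 7n) + (37n - 56)
  n**2 + 7n = ((1/37)n + 315/1369)(37n - 56) + (17640/1369)
  37n - 56 = ((50653/17640)n - 1369/315)(17640/1369) + (0)
The last nonzero remainder is the constant 17640/1369, so the polynomials are coprime and gcd = 1.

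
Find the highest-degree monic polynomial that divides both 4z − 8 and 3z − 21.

Euclidean algorithm in ℚ[z]:
  4z − 8 = (4/3)(3z − 21) + (20)
  3z − 21 = ((3/20)z − 21/20)(20) + (0)
The last nonzero remainder is the constant 20, so the polynomials are coprime and gcd = 1.

1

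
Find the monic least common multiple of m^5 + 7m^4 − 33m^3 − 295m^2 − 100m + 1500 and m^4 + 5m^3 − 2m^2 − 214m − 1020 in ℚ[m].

By polynomial division,
  m^5 + 7m^4 − 33m^3 − 295m^2 − 100m + 1500 = (m + 2)(m^4 + 5m^3 − 2m^2 − 214m − 1020) + (−41m^3 − 77m^2 + 1348m + 3540)
  m^4 + 5m^3 − 2m^2 − 214m − 1020 = (−(1/41)m − 128/1681)(−41m^3 − 77m^2 + 1348m + 3540) + ((42050/1681)m^2 − (42050/1681)m − 1261500/1681)
  −41m^3 − 77m^2 + 1348m + 3540 = (−(68921/42050)m − 99179/21025)((42050/1681)m^2 − (42050/1681)m − 1261500/1681) + (0)
Last nonzero remainder: (42050/1681)m^2 − (42050/1681)m − 1261500/1681. Dividing through by 42050/1681 gives the monic gcd m^2 − m − 30.
Then lcm(f, g) = f·g / gcd(f, g); expanding and making the result monic gives the answer.

m^7 + 13m^6 + 43m^5 − 255m^4 − 2992m^3 − 9130m^2 + 5600m + 51000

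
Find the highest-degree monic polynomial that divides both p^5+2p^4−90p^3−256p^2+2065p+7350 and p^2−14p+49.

p^2−14p+49

Euclidean algorithm in ℚ[p]:
  p^5+2p^4−90p^3−256p^2+2065p+7350 = (p^3+16p^2+85p+150)(p^2−14p+49) + (0)
The last nonzero remainder p^2−14p+49 is already monic.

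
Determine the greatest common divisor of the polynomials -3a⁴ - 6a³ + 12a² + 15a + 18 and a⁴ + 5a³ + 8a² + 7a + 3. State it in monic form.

a³ + 4a² + 4a + 3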